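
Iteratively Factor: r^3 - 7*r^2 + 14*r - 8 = (r - 2)*(r^2 - 5*r + 4) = (r - 4)*(r - 2)*(r - 1)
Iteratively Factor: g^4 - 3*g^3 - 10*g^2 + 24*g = (g - 4)*(g^3 + g^2 - 6*g) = g*(g - 4)*(g^2 + g - 6) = g*(g - 4)*(g - 2)*(g + 3)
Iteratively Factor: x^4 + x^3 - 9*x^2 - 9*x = (x + 3)*(x^3 - 2*x^2 - 3*x) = (x - 3)*(x + 3)*(x^2 + x) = (x - 3)*(x + 1)*(x + 3)*(x)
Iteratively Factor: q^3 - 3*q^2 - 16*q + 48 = (q - 3)*(q^2 - 16) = (q - 4)*(q - 3)*(q + 4)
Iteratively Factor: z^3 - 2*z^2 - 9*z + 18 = (z - 2)*(z^2 - 9) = (z - 3)*(z - 2)*(z + 3)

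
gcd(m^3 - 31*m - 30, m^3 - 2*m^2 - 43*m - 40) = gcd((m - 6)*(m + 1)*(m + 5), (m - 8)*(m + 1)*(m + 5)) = m^2 + 6*m + 5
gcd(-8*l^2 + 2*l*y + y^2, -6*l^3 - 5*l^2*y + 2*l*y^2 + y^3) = -2*l + y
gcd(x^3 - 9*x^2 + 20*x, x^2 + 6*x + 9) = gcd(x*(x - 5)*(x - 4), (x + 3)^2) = 1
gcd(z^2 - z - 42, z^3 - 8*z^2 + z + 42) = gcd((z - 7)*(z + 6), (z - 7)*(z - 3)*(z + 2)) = z - 7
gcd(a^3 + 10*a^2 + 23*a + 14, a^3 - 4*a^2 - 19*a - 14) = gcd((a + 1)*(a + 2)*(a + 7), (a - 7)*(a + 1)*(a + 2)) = a^2 + 3*a + 2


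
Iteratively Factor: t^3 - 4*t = (t + 2)*(t^2 - 2*t) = (t - 2)*(t + 2)*(t)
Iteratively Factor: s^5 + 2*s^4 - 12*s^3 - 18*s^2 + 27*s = (s - 3)*(s^4 + 5*s^3 + 3*s^2 - 9*s) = (s - 3)*(s - 1)*(s^3 + 6*s^2 + 9*s) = (s - 3)*(s - 1)*(s + 3)*(s^2 + 3*s) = (s - 3)*(s - 1)*(s + 3)^2*(s)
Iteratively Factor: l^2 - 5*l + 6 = (l - 2)*(l - 3)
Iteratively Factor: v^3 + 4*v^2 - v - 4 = (v - 1)*(v^2 + 5*v + 4) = (v - 1)*(v + 1)*(v + 4)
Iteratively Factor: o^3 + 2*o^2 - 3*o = (o + 3)*(o^2 - o) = o*(o + 3)*(o - 1)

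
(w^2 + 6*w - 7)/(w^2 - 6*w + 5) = (w + 7)/(w - 5)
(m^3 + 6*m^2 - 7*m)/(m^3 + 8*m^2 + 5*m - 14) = m/(m + 2)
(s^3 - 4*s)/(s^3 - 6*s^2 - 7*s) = (4 - s^2)/(-s^2 + 6*s + 7)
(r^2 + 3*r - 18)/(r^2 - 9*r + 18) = (r + 6)/(r - 6)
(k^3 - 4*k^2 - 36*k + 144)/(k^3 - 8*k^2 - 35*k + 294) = (k^2 - 10*k + 24)/(k^2 - 14*k + 49)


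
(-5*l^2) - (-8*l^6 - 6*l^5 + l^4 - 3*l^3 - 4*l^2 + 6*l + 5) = 8*l^6 + 6*l^5 - l^4 + 3*l^3 - l^2 - 6*l - 5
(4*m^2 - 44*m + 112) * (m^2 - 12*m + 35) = 4*m^4 - 92*m^3 + 780*m^2 - 2884*m + 3920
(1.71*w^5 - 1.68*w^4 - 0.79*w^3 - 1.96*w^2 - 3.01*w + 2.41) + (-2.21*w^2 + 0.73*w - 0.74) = 1.71*w^5 - 1.68*w^4 - 0.79*w^3 - 4.17*w^2 - 2.28*w + 1.67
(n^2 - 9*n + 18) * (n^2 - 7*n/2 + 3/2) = n^4 - 25*n^3/2 + 51*n^2 - 153*n/2 + 27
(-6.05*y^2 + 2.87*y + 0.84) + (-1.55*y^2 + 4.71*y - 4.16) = -7.6*y^2 + 7.58*y - 3.32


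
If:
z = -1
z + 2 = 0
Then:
No Solution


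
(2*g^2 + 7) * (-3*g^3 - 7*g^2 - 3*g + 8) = -6*g^5 - 14*g^4 - 27*g^3 - 33*g^2 - 21*g + 56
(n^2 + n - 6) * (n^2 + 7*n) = n^4 + 8*n^3 + n^2 - 42*n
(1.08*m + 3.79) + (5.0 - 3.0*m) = 8.79 - 1.92*m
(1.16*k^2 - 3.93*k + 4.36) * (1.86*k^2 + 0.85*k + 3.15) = 2.1576*k^4 - 6.3238*k^3 + 8.4231*k^2 - 8.6735*k + 13.734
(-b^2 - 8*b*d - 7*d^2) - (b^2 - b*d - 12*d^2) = -2*b^2 - 7*b*d + 5*d^2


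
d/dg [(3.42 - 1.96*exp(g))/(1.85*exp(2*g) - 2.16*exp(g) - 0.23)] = (3.626*exp(2*g) - 12.654*exp(g) + 7.838)*exp(g)/(3.4225*exp(4*g) - 7.992*exp(3*g) + 3.8146*exp(2*g) + 0.9936*exp(g) + 0.0529)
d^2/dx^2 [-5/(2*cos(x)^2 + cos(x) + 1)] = 5*(16*sin(x)^4 - sin(x)^2 - 17*cos(x)/2 + 3*cos(3*x)/2 - 13)/(-2*sin(x)^2 + cos(x) + 3)^3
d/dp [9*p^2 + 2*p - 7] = 18*p + 2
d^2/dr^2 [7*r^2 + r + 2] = 14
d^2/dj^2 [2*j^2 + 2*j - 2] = 4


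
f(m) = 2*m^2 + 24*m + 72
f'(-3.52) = 9.92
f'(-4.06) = 7.76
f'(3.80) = 39.20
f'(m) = 4*m + 24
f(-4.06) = 7.53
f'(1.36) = 29.44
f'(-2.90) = 12.40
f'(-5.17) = 3.32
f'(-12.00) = -24.00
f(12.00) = 648.00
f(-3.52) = 12.30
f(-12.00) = 72.00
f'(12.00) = 72.00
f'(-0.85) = 20.60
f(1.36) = 108.34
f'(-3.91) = 8.36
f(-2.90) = 19.22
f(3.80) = 192.08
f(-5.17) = 1.38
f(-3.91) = 8.74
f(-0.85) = 53.04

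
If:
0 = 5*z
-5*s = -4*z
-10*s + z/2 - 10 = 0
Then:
No Solution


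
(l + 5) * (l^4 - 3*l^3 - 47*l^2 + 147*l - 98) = l^5 + 2*l^4 - 62*l^3 - 88*l^2 + 637*l - 490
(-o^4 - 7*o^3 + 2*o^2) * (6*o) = -6*o^5 - 42*o^4 + 12*o^3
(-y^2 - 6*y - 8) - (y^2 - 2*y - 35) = -2*y^2 - 4*y + 27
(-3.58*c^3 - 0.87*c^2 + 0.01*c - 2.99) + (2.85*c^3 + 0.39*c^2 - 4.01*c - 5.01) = -0.73*c^3 - 0.48*c^2 - 4.0*c - 8.0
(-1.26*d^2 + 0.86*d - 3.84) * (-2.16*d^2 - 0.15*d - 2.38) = 2.7216*d^4 - 1.6686*d^3 + 11.1642*d^2 - 1.4708*d + 9.1392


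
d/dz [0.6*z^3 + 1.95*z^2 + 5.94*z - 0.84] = 1.8*z^2 + 3.9*z + 5.94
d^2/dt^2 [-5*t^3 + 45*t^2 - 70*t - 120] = 90 - 30*t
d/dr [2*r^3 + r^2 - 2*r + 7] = 6*r^2 + 2*r - 2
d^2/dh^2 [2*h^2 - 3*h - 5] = 4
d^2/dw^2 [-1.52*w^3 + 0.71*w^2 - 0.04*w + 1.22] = 1.42 - 9.12*w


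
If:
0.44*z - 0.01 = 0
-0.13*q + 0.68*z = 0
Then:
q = 0.12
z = 0.02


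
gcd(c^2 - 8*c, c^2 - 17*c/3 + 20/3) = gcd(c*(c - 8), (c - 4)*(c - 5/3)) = 1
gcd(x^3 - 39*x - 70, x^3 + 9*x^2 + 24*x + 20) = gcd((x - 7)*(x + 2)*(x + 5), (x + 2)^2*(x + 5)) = x^2 + 7*x + 10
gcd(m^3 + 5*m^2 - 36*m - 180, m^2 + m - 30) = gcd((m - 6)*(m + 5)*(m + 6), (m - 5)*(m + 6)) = m + 6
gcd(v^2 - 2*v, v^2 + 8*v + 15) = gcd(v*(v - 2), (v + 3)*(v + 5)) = 1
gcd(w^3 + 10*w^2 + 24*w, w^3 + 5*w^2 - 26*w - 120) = w^2 + 10*w + 24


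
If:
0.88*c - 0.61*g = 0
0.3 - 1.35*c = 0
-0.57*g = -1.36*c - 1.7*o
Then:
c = 0.22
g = 0.32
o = -0.07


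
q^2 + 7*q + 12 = (q + 3)*(q + 4)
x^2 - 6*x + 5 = (x - 5)*(x - 1)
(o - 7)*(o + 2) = o^2 - 5*o - 14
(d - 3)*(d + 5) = d^2 + 2*d - 15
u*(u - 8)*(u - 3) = u^3 - 11*u^2 + 24*u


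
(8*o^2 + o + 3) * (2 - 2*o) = -16*o^3 + 14*o^2 - 4*o + 6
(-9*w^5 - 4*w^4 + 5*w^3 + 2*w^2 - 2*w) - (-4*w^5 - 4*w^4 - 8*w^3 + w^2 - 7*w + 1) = -5*w^5 + 13*w^3 + w^2 + 5*w - 1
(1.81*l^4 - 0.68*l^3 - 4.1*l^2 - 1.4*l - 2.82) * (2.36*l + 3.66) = 4.2716*l^5 + 5.0198*l^4 - 12.1648*l^3 - 18.31*l^2 - 11.7792*l - 10.3212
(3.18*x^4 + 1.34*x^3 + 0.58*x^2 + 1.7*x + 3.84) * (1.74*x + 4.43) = 5.5332*x^5 + 16.419*x^4 + 6.9454*x^3 + 5.5274*x^2 + 14.2126*x + 17.0112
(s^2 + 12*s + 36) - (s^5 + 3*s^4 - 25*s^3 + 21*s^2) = -s^5 - 3*s^4 + 25*s^3 - 20*s^2 + 12*s + 36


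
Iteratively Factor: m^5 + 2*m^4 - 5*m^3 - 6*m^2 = (m - 2)*(m^4 + 4*m^3 + 3*m^2) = (m - 2)*(m + 3)*(m^3 + m^2) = (m - 2)*(m + 1)*(m + 3)*(m^2) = m*(m - 2)*(m + 1)*(m + 3)*(m)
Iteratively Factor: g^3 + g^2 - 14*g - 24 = (g + 3)*(g^2 - 2*g - 8) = (g - 4)*(g + 3)*(g + 2)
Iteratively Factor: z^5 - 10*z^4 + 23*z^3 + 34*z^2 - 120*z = (z + 2)*(z^4 - 12*z^3 + 47*z^2 - 60*z) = (z - 5)*(z + 2)*(z^3 - 7*z^2 + 12*z) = z*(z - 5)*(z + 2)*(z^2 - 7*z + 12) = z*(z - 5)*(z - 4)*(z + 2)*(z - 3)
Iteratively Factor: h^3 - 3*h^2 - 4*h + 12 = (h - 3)*(h^2 - 4) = (h - 3)*(h - 2)*(h + 2)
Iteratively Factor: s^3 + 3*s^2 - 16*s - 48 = (s - 4)*(s^2 + 7*s + 12) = (s - 4)*(s + 3)*(s + 4)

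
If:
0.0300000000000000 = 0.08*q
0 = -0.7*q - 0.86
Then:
No Solution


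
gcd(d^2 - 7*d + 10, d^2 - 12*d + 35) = d - 5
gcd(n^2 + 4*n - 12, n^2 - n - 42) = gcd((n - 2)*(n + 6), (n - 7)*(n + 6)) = n + 6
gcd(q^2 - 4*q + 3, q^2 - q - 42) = 1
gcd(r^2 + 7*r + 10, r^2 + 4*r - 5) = r + 5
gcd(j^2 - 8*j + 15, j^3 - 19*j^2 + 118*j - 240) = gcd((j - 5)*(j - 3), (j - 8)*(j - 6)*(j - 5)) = j - 5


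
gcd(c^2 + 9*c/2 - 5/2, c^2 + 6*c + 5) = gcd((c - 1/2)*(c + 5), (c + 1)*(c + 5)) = c + 5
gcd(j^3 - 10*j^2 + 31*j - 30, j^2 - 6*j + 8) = j - 2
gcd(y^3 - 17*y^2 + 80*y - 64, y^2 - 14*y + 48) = y - 8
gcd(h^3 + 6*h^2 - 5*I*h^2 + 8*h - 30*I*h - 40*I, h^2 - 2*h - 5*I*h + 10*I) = h - 5*I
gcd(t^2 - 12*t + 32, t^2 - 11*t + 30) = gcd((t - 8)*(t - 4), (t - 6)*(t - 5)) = 1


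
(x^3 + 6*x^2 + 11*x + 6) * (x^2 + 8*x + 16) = x^5 + 14*x^4 + 75*x^3 + 190*x^2 + 224*x + 96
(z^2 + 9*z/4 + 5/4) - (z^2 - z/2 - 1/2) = 11*z/4 + 7/4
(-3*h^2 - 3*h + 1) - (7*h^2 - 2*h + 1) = -10*h^2 - h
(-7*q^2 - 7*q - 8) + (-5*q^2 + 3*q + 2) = -12*q^2 - 4*q - 6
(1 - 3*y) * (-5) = 15*y - 5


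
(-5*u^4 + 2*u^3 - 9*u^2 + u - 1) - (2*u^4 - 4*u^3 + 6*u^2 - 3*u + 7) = -7*u^4 + 6*u^3 - 15*u^2 + 4*u - 8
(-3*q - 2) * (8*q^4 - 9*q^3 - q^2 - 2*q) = -24*q^5 + 11*q^4 + 21*q^3 + 8*q^2 + 4*q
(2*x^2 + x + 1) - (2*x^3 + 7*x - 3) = -2*x^3 + 2*x^2 - 6*x + 4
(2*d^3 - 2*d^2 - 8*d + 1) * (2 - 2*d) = -4*d^4 + 8*d^3 + 12*d^2 - 18*d + 2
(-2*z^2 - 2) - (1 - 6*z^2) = 4*z^2 - 3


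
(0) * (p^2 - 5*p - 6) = 0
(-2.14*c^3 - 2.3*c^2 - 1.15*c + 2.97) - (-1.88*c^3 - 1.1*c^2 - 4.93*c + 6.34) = -0.26*c^3 - 1.2*c^2 + 3.78*c - 3.37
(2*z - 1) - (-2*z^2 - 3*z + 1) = 2*z^2 + 5*z - 2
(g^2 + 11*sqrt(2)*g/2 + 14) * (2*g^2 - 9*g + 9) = 2*g^4 - 9*g^3 + 11*sqrt(2)*g^3 - 99*sqrt(2)*g^2/2 + 37*g^2 - 126*g + 99*sqrt(2)*g/2 + 126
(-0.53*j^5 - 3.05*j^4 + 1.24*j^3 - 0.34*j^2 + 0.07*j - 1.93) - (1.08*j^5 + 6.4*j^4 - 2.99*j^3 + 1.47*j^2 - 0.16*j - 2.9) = -1.61*j^5 - 9.45*j^4 + 4.23*j^3 - 1.81*j^2 + 0.23*j + 0.97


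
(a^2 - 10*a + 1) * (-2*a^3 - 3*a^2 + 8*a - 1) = -2*a^5 + 17*a^4 + 36*a^3 - 84*a^2 + 18*a - 1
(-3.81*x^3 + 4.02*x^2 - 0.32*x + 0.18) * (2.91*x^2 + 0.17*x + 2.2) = -11.0871*x^5 + 11.0505*x^4 - 8.6298*x^3 + 9.3134*x^2 - 0.6734*x + 0.396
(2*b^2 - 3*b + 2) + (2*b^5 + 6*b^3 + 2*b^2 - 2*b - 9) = 2*b^5 + 6*b^3 + 4*b^2 - 5*b - 7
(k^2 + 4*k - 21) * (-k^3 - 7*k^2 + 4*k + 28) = -k^5 - 11*k^4 - 3*k^3 + 191*k^2 + 28*k - 588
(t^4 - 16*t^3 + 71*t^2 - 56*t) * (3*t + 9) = 3*t^5 - 39*t^4 + 69*t^3 + 471*t^2 - 504*t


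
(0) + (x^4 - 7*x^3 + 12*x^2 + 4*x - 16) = x^4 - 7*x^3 + 12*x^2 + 4*x - 16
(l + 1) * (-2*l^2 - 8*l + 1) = -2*l^3 - 10*l^2 - 7*l + 1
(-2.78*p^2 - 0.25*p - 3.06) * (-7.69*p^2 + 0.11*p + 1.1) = 21.3782*p^4 + 1.6167*p^3 + 20.4459*p^2 - 0.6116*p - 3.366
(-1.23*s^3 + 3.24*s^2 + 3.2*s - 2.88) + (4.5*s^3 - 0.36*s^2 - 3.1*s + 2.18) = 3.27*s^3 + 2.88*s^2 + 0.1*s - 0.7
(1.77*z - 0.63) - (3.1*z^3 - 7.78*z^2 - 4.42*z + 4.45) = -3.1*z^3 + 7.78*z^2 + 6.19*z - 5.08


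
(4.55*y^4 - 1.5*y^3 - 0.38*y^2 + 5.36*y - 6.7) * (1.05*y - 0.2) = 4.7775*y^5 - 2.485*y^4 - 0.099*y^3 + 5.704*y^2 - 8.107*y + 1.34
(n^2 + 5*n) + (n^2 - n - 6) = 2*n^2 + 4*n - 6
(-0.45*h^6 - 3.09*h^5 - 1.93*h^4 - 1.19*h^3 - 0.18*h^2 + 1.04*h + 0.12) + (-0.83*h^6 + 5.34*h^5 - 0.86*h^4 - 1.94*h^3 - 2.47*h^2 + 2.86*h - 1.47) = -1.28*h^6 + 2.25*h^5 - 2.79*h^4 - 3.13*h^3 - 2.65*h^2 + 3.9*h - 1.35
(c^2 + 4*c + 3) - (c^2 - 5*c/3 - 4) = 17*c/3 + 7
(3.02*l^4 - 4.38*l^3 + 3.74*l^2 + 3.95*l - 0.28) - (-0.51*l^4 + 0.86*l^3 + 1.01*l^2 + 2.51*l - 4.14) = 3.53*l^4 - 5.24*l^3 + 2.73*l^2 + 1.44*l + 3.86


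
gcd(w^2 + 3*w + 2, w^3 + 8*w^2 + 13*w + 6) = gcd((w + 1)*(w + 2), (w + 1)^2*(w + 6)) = w + 1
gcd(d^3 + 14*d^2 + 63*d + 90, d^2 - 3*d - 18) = d + 3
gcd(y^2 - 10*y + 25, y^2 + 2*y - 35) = y - 5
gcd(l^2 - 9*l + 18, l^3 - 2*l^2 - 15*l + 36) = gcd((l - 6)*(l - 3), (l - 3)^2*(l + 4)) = l - 3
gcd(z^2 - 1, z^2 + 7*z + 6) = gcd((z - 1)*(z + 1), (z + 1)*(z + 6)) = z + 1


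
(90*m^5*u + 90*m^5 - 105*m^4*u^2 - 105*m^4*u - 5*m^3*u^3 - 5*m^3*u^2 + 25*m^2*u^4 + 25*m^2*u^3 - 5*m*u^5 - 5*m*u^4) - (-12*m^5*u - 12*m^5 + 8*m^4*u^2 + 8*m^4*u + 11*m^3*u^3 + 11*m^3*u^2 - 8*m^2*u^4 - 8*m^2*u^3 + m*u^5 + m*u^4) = 102*m^5*u + 102*m^5 - 113*m^4*u^2 - 113*m^4*u - 16*m^3*u^3 - 16*m^3*u^2 + 33*m^2*u^4 + 33*m^2*u^3 - 6*m*u^5 - 6*m*u^4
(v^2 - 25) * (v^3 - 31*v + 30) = v^5 - 56*v^3 + 30*v^2 + 775*v - 750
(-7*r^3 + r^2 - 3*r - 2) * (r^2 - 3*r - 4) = -7*r^5 + 22*r^4 + 22*r^3 + 3*r^2 + 18*r + 8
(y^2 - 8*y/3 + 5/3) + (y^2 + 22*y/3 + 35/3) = 2*y^2 + 14*y/3 + 40/3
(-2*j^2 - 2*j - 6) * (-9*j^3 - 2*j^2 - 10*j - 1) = 18*j^5 + 22*j^4 + 78*j^3 + 34*j^2 + 62*j + 6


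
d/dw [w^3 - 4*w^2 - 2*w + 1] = 3*w^2 - 8*w - 2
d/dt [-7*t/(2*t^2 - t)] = 14/(2*t - 1)^2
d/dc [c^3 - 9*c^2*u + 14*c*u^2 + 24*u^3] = 3*c^2 - 18*c*u + 14*u^2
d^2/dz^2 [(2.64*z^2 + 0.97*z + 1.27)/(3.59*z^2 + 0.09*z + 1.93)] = (23.296946*z^3 - 11.543286*z^2 - 37.863012*z + 1.75217)/(46.268279*z^6 + 3.479787*z^5 + 74.709336*z^4 + 3.742227*z^3 + 40.164072*z^2 + 1.005723*z + 7.189057)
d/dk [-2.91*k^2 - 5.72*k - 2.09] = -5.82*k - 5.72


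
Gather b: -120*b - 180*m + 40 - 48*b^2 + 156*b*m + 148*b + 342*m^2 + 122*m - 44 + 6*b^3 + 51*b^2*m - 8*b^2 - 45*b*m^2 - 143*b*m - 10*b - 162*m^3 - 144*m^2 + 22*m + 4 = 6*b^3 + b^2*(51*m - 56) + b*(-45*m^2 + 13*m + 18) - 162*m^3 + 198*m^2 - 36*m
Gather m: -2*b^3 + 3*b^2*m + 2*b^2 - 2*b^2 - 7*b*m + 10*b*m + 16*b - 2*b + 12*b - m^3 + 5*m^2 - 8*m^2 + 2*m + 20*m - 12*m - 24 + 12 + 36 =-2*b^3 + 26*b - m^3 - 3*m^2 + m*(3*b^2 + 3*b + 10) + 24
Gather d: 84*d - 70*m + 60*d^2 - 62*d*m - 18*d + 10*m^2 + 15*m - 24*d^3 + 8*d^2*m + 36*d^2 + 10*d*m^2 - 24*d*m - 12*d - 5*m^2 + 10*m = -24*d^3 + d^2*(8*m + 96) + d*(10*m^2 - 86*m + 54) + 5*m^2 - 45*m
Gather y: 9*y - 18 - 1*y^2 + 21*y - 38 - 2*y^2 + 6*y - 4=-3*y^2 + 36*y - 60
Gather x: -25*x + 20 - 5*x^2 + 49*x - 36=-5*x^2 + 24*x - 16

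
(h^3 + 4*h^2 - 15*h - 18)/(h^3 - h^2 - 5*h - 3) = (h + 6)/(h + 1)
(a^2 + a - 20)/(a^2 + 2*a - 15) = (a - 4)/(a - 3)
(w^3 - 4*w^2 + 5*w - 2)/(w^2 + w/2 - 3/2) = 2*(w^2 - 3*w + 2)/(2*w + 3)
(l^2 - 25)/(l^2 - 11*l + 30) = (l + 5)/(l - 6)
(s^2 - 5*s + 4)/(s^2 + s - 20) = (s - 1)/(s + 5)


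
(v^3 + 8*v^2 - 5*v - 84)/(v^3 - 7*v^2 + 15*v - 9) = (v^2 + 11*v + 28)/(v^2 - 4*v + 3)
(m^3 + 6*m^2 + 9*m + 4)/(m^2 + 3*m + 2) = (m^2 + 5*m + 4)/(m + 2)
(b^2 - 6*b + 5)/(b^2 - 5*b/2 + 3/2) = 2*(b - 5)/(2*b - 3)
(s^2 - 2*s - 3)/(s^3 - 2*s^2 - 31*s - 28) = (s - 3)/(s^2 - 3*s - 28)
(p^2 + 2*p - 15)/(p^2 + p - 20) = (p - 3)/(p - 4)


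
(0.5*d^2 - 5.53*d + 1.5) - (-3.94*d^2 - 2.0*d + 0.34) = 4.44*d^2 - 3.53*d + 1.16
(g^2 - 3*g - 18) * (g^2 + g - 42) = g^4 - 2*g^3 - 63*g^2 + 108*g + 756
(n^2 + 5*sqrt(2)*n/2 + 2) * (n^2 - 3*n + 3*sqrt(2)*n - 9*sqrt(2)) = n^4 - 3*n^3 + 11*sqrt(2)*n^3/2 - 33*sqrt(2)*n^2/2 + 17*n^2 - 51*n + 6*sqrt(2)*n - 18*sqrt(2)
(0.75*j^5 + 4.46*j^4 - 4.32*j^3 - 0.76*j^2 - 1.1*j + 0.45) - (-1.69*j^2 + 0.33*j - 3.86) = 0.75*j^5 + 4.46*j^4 - 4.32*j^3 + 0.93*j^2 - 1.43*j + 4.31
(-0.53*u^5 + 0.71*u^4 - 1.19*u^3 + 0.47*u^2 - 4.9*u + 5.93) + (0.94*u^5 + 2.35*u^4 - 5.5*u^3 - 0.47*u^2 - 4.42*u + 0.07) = 0.41*u^5 + 3.06*u^4 - 6.69*u^3 - 9.32*u + 6.0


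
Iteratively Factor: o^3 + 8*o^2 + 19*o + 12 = (o + 1)*(o^2 + 7*o + 12) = (o + 1)*(o + 4)*(o + 3)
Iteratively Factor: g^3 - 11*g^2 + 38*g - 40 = (g - 5)*(g^2 - 6*g + 8) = (g - 5)*(g - 4)*(g - 2)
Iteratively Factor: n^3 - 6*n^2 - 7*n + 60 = (n - 5)*(n^2 - n - 12) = (n - 5)*(n - 4)*(n + 3)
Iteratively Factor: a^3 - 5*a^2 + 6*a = (a)*(a^2 - 5*a + 6) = a*(a - 3)*(a - 2)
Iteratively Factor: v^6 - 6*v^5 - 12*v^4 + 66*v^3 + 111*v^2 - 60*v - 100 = (v + 2)*(v^5 - 8*v^4 + 4*v^3 + 58*v^2 - 5*v - 50) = (v - 1)*(v + 2)*(v^4 - 7*v^3 - 3*v^2 + 55*v + 50) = (v - 5)*(v - 1)*(v + 2)*(v^3 - 2*v^2 - 13*v - 10) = (v - 5)^2*(v - 1)*(v + 2)*(v^2 + 3*v + 2) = (v - 5)^2*(v - 1)*(v + 1)*(v + 2)*(v + 2)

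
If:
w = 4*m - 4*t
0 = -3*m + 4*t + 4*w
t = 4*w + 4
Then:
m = 48/29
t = 52/29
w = -16/29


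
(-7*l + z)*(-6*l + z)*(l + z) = 42*l^3 + 29*l^2*z - 12*l*z^2 + z^3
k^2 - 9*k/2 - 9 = (k - 6)*(k + 3/2)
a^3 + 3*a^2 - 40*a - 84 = (a - 6)*(a + 2)*(a + 7)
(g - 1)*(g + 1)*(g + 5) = g^3 + 5*g^2 - g - 5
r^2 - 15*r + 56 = (r - 8)*(r - 7)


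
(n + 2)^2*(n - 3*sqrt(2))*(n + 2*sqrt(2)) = n^4 - sqrt(2)*n^3 + 4*n^3 - 8*n^2 - 4*sqrt(2)*n^2 - 48*n - 4*sqrt(2)*n - 48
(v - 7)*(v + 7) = v^2 - 49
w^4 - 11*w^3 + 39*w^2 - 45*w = w*(w - 5)*(w - 3)^2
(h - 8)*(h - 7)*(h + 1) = h^3 - 14*h^2 + 41*h + 56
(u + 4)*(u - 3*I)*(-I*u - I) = -I*u^3 - 3*u^2 - 5*I*u^2 - 15*u - 4*I*u - 12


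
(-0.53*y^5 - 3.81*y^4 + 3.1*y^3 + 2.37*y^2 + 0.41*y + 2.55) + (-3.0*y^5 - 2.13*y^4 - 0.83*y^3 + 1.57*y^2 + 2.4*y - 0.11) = -3.53*y^5 - 5.94*y^4 + 2.27*y^3 + 3.94*y^2 + 2.81*y + 2.44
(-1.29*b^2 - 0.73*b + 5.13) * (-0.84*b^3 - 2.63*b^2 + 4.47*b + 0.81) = 1.0836*b^5 + 4.0059*b^4 - 8.1556*b^3 - 17.7999*b^2 + 22.3398*b + 4.1553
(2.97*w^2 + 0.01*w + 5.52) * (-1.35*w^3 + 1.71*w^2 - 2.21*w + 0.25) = -4.0095*w^5 + 5.0652*w^4 - 13.9986*w^3 + 10.1596*w^2 - 12.1967*w + 1.38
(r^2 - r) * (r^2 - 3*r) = r^4 - 4*r^3 + 3*r^2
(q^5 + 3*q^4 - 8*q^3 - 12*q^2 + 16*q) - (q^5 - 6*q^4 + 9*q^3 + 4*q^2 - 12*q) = 9*q^4 - 17*q^3 - 16*q^2 + 28*q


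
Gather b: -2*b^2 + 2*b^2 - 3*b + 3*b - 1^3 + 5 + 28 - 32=0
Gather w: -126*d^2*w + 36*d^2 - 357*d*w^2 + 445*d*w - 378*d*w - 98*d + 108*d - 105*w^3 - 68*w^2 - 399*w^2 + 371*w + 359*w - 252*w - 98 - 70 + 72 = 36*d^2 + 10*d - 105*w^3 + w^2*(-357*d - 467) + w*(-126*d^2 + 67*d + 478) - 96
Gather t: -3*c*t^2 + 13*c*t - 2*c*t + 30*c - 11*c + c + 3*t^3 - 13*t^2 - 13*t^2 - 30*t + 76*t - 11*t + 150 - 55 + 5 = 20*c + 3*t^3 + t^2*(-3*c - 26) + t*(11*c + 35) + 100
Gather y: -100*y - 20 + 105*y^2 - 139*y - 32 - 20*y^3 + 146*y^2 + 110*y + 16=-20*y^3 + 251*y^2 - 129*y - 36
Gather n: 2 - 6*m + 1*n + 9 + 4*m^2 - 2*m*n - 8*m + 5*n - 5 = 4*m^2 - 14*m + n*(6 - 2*m) + 6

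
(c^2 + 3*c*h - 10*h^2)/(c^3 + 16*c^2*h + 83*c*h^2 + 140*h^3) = (c - 2*h)/(c^2 + 11*c*h + 28*h^2)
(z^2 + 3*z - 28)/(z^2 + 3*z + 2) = (z^2 + 3*z - 28)/(z^2 + 3*z + 2)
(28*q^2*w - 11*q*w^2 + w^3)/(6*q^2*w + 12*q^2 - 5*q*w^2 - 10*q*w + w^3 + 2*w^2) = w*(28*q^2 - 11*q*w + w^2)/(6*q^2*w + 12*q^2 - 5*q*w^2 - 10*q*w + w^3 + 2*w^2)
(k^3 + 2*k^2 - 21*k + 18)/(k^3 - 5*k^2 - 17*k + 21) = (k^2 + 3*k - 18)/(k^2 - 4*k - 21)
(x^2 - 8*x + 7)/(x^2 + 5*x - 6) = (x - 7)/(x + 6)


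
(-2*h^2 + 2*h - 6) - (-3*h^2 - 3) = h^2 + 2*h - 3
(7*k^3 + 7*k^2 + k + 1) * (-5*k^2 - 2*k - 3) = -35*k^5 - 49*k^4 - 40*k^3 - 28*k^2 - 5*k - 3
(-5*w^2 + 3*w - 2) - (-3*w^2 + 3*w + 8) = -2*w^2 - 10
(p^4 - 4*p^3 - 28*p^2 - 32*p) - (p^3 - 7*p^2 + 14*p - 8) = p^4 - 5*p^3 - 21*p^2 - 46*p + 8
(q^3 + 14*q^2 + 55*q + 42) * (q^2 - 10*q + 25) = q^5 + 4*q^4 - 60*q^3 - 158*q^2 + 955*q + 1050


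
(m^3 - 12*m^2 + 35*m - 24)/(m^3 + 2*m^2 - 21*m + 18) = (m - 8)/(m + 6)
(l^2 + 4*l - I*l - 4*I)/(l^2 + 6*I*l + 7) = (l + 4)/(l + 7*I)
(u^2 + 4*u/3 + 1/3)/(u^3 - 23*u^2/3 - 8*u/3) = (u + 1)/(u*(u - 8))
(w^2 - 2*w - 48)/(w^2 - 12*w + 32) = (w + 6)/(w - 4)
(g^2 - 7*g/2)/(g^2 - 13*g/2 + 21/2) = g/(g - 3)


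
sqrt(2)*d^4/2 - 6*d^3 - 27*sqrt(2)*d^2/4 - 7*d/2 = d*(d - 7*sqrt(2))*(d + sqrt(2)/2)*(sqrt(2)*d/2 + 1/2)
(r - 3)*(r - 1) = r^2 - 4*r + 3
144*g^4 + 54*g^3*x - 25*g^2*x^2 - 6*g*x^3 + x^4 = (-8*g + x)*(-3*g + x)*(2*g + x)*(3*g + x)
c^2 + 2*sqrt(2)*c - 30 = (c - 3*sqrt(2))*(c + 5*sqrt(2))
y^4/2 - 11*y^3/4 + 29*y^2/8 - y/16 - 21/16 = (y/2 + 1/4)*(y - 7/2)*(y - 3/2)*(y - 1)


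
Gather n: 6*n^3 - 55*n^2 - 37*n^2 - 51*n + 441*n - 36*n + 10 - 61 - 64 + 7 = 6*n^3 - 92*n^2 + 354*n - 108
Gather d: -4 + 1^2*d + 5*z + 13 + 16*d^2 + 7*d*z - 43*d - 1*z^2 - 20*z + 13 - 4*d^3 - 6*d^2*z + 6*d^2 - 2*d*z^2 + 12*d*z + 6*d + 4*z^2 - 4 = -4*d^3 + d^2*(22 - 6*z) + d*(-2*z^2 + 19*z - 36) + 3*z^2 - 15*z + 18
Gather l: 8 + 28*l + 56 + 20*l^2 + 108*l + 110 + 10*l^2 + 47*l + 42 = 30*l^2 + 183*l + 216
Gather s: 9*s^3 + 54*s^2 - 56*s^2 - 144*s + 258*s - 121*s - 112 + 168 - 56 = 9*s^3 - 2*s^2 - 7*s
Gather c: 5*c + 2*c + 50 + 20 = 7*c + 70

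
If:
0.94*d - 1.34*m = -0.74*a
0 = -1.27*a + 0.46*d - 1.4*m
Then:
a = -0.456003128666406*m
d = 1.78451310129057*m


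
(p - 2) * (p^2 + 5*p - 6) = p^3 + 3*p^2 - 16*p + 12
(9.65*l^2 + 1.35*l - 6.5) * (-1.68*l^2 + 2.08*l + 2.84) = -16.212*l^4 + 17.804*l^3 + 41.134*l^2 - 9.686*l - 18.46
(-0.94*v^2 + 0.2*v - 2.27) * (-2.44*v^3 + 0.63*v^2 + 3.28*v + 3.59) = 2.2936*v^5 - 1.0802*v^4 + 2.5816*v^3 - 4.1487*v^2 - 6.7276*v - 8.1493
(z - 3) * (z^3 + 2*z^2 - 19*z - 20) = z^4 - z^3 - 25*z^2 + 37*z + 60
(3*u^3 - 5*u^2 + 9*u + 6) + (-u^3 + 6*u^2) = 2*u^3 + u^2 + 9*u + 6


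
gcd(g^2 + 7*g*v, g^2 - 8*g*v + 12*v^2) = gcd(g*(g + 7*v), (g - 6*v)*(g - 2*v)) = 1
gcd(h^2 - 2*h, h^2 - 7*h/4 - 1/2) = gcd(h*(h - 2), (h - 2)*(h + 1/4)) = h - 2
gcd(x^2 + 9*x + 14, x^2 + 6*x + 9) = 1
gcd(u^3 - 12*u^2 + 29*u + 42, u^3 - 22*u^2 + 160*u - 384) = u - 6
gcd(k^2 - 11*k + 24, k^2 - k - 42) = 1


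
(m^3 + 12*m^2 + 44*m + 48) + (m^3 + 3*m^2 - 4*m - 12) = 2*m^3 + 15*m^2 + 40*m + 36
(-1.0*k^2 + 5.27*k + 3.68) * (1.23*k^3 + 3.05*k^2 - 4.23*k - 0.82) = -1.23*k^5 + 3.4321*k^4 + 24.8299*k^3 - 10.2481*k^2 - 19.8878*k - 3.0176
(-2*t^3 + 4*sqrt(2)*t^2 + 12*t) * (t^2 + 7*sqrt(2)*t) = -2*t^5 - 10*sqrt(2)*t^4 + 68*t^3 + 84*sqrt(2)*t^2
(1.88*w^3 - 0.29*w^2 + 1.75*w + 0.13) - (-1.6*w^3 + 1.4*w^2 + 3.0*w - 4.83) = 3.48*w^3 - 1.69*w^2 - 1.25*w + 4.96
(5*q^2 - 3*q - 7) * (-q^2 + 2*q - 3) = -5*q^4 + 13*q^3 - 14*q^2 - 5*q + 21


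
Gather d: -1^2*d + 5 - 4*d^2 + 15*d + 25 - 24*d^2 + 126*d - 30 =-28*d^2 + 140*d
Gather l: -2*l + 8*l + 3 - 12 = 6*l - 9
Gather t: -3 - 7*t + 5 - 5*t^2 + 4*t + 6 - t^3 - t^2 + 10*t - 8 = -t^3 - 6*t^2 + 7*t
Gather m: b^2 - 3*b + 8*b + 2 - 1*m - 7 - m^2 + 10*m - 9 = b^2 + 5*b - m^2 + 9*m - 14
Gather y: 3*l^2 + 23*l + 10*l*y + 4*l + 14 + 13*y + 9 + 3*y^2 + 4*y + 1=3*l^2 + 27*l + 3*y^2 + y*(10*l + 17) + 24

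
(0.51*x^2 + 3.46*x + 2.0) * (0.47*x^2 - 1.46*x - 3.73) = 0.2397*x^4 + 0.8816*x^3 - 6.0139*x^2 - 15.8258*x - 7.46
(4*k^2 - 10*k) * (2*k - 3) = 8*k^3 - 32*k^2 + 30*k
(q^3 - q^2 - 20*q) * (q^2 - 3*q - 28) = q^5 - 4*q^4 - 45*q^3 + 88*q^2 + 560*q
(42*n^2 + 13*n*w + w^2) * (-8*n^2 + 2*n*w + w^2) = -336*n^4 - 20*n^3*w + 60*n^2*w^2 + 15*n*w^3 + w^4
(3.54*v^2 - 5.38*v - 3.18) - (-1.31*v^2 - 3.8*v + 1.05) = 4.85*v^2 - 1.58*v - 4.23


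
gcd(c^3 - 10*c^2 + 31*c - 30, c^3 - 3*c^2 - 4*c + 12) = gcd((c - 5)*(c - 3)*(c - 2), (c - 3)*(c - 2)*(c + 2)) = c^2 - 5*c + 6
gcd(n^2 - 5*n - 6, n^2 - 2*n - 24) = n - 6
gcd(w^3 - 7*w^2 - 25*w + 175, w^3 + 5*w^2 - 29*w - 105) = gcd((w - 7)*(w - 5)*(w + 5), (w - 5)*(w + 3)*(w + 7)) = w - 5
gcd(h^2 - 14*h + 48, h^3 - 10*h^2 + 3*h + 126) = h - 6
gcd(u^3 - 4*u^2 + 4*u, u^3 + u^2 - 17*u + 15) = 1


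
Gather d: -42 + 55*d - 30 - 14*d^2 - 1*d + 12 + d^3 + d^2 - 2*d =d^3 - 13*d^2 + 52*d - 60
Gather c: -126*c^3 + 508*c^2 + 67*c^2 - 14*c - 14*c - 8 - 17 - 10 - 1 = -126*c^3 + 575*c^2 - 28*c - 36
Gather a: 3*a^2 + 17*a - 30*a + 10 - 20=3*a^2 - 13*a - 10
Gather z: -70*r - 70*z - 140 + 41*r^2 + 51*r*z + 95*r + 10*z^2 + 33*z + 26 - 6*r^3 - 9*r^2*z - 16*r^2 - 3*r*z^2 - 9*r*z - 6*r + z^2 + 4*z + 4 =-6*r^3 + 25*r^2 + 19*r + z^2*(11 - 3*r) + z*(-9*r^2 + 42*r - 33) - 110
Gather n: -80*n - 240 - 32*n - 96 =-112*n - 336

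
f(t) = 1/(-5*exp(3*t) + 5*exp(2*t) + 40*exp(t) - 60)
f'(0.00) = -0.09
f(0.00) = -0.05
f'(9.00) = 0.00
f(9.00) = 0.00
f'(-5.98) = -0.00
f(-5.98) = -0.02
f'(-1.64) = -0.00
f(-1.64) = -0.02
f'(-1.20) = -0.01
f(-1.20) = -0.02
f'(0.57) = -11.63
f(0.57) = -0.78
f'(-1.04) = -0.01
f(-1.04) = -0.02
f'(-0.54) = -0.02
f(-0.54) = -0.03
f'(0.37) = -0.72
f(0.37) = -0.15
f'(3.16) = 0.00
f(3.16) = -0.00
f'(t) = (15*exp(3*t) - 10*exp(2*t) - 40*exp(t))/(-5*exp(3*t) + 5*exp(2*t) + 40*exp(t) - 60)^2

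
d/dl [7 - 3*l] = -3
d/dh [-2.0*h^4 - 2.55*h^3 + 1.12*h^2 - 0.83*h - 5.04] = -8.0*h^3 - 7.65*h^2 + 2.24*h - 0.83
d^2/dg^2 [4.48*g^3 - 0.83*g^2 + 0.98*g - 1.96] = 26.88*g - 1.66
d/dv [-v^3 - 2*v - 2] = -3*v^2 - 2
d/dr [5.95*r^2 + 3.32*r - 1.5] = 11.9*r + 3.32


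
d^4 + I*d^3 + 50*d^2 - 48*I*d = d*(d - 6*I)*(d - I)*(d + 8*I)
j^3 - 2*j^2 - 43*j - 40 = (j - 8)*(j + 1)*(j + 5)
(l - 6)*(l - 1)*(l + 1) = l^3 - 6*l^2 - l + 6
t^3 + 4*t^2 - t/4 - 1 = (t - 1/2)*(t + 1/2)*(t + 4)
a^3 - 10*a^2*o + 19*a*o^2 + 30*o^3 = (a - 6*o)*(a - 5*o)*(a + o)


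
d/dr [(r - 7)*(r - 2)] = 2*r - 9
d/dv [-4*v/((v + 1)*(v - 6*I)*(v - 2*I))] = (8*v^3 + v^2*(4 - 32*I) + 48)/(v^6 + v^5*(2 - 16*I) + v^4*(-87 - 32*I) + v^3*(-176 + 176*I) + v^2*(56 + 384*I) + v*(288 + 192*I) + 144)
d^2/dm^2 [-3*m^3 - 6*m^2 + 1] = -18*m - 12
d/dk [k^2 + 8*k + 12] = 2*k + 8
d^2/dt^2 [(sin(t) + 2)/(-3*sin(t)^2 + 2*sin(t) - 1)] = (9*sin(t)^5 + 78*sin(t)^4 - 72*sin(t)^3 - 122*sin(t)^2 + 95*sin(t) - 8)/(3*sin(t)^2 - 2*sin(t) + 1)^3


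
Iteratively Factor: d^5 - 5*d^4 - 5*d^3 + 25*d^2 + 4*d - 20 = (d - 5)*(d^4 - 5*d^2 + 4) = (d - 5)*(d - 1)*(d^3 + d^2 - 4*d - 4) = (d - 5)*(d - 2)*(d - 1)*(d^2 + 3*d + 2) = (d - 5)*(d - 2)*(d - 1)*(d + 1)*(d + 2)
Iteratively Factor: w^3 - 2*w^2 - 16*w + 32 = (w - 2)*(w^2 - 16) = (w - 2)*(w + 4)*(w - 4)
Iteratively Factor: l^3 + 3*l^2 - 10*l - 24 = (l + 4)*(l^2 - l - 6) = (l - 3)*(l + 4)*(l + 2)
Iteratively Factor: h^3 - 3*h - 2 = (h + 1)*(h^2 - h - 2) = (h - 2)*(h + 1)*(h + 1)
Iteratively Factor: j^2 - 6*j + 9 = (j - 3)*(j - 3)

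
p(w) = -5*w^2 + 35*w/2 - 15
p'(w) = 35/2 - 10*w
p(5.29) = -62.35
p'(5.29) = -35.40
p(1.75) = 0.31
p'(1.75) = 0.00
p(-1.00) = -37.50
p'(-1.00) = 27.50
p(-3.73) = -149.84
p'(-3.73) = 54.80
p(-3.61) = -143.34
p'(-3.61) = 53.60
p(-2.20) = -77.70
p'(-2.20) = 39.50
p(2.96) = -7.01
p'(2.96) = -12.10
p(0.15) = -12.49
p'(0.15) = 16.00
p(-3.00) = -112.50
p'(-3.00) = 47.50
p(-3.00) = -112.50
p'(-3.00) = 47.50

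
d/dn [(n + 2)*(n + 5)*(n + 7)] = 3*n^2 + 28*n + 59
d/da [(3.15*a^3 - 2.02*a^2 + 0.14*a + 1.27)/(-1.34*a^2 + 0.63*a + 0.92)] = (-4.221*a^4 + 3.969*a^3 + 7.609*a^2 - 0.3132*a - 0.6713)/(1.7956*a^4 - 1.6884*a^3 - 2.0687*a^2 + 1.1592*a + 0.8464)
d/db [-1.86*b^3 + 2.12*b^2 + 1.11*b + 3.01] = -5.58*b^2 + 4.24*b + 1.11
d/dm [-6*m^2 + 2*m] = 2 - 12*m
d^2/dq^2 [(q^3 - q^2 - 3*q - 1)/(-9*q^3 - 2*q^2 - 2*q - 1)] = 6*(33*q^6 + 261*q^5 + 216*q^4 + 11*q^3 - 36*q^2 - 12*q - 1)/(729*q^9 + 486*q^8 + 594*q^7 + 467*q^6 + 240*q^5 + 144*q^4 + 59*q^3 + 18*q^2 + 6*q + 1)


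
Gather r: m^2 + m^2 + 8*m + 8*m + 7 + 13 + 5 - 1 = 2*m^2 + 16*m + 24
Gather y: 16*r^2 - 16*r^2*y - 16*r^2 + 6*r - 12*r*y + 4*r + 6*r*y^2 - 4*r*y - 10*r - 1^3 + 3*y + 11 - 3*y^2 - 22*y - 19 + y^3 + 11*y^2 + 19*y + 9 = y^3 + y^2*(6*r + 8) + y*(-16*r^2 - 16*r)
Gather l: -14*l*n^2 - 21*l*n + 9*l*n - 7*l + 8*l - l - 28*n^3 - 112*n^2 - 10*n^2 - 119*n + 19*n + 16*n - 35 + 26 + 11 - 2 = l*(-14*n^2 - 12*n) - 28*n^3 - 122*n^2 - 84*n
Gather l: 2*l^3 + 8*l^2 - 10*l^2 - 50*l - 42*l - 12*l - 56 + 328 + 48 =2*l^3 - 2*l^2 - 104*l + 320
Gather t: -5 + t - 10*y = t - 10*y - 5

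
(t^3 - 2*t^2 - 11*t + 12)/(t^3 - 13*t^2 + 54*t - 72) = (t^2 + 2*t - 3)/(t^2 - 9*t + 18)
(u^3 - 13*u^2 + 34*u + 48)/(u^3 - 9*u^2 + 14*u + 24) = (u - 8)/(u - 4)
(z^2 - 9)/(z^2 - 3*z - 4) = (9 - z^2)/(-z^2 + 3*z + 4)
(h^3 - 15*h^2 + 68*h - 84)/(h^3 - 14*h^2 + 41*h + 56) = (h^2 - 8*h + 12)/(h^2 - 7*h - 8)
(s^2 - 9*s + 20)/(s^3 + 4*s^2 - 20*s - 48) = (s - 5)/(s^2 + 8*s + 12)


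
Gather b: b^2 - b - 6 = b^2 - b - 6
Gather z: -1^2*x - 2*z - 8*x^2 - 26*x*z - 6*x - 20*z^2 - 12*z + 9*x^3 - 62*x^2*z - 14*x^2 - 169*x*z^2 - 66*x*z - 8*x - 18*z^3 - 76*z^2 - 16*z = 9*x^3 - 22*x^2 - 15*x - 18*z^3 + z^2*(-169*x - 96) + z*(-62*x^2 - 92*x - 30)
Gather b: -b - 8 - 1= -b - 9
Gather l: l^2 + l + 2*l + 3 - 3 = l^2 + 3*l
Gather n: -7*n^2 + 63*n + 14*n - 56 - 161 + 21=-7*n^2 + 77*n - 196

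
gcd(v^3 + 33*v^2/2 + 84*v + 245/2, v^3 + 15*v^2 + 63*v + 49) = v^2 + 14*v + 49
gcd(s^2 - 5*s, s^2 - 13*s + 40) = s - 5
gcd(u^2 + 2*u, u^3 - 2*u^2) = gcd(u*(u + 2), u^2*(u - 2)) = u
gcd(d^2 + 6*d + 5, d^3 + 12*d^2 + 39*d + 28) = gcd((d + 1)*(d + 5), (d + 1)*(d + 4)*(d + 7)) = d + 1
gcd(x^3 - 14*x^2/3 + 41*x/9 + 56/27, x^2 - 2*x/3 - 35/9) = x - 7/3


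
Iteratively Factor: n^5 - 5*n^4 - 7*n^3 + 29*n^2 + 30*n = (n + 2)*(n^4 - 7*n^3 + 7*n^2 + 15*n) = (n + 1)*(n + 2)*(n^3 - 8*n^2 + 15*n) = (n - 5)*(n + 1)*(n + 2)*(n^2 - 3*n) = n*(n - 5)*(n + 1)*(n + 2)*(n - 3)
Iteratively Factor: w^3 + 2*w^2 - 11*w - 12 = (w - 3)*(w^2 + 5*w + 4) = (w - 3)*(w + 4)*(w + 1)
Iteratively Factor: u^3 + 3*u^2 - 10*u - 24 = (u + 4)*(u^2 - u - 6) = (u + 2)*(u + 4)*(u - 3)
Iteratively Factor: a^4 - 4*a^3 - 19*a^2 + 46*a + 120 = (a + 3)*(a^3 - 7*a^2 + 2*a + 40) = (a + 2)*(a + 3)*(a^2 - 9*a + 20) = (a - 4)*(a + 2)*(a + 3)*(a - 5)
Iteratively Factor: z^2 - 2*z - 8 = (z - 4)*(z + 2)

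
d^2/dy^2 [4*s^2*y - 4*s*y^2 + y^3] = -8*s + 6*y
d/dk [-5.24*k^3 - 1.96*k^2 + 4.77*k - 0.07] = -15.72*k^2 - 3.92*k + 4.77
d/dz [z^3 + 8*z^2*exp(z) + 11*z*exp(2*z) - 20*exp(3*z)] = 8*z^2*exp(z) + 3*z^2 + 22*z*exp(2*z) + 16*z*exp(z) - 60*exp(3*z) + 11*exp(2*z)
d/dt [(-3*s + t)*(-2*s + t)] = -5*s + 2*t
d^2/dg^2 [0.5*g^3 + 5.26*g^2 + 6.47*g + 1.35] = 3.0*g + 10.52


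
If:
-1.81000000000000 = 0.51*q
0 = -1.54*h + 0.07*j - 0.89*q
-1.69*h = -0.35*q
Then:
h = -0.74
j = -61.29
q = -3.55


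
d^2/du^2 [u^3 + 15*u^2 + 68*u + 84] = 6*u + 30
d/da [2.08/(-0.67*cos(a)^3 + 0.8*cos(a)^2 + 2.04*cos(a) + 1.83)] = (-4.1808*cos(a)^2 + 3.328*cos(a) + 4.2432)*sin(a)/(-0.67*cos(a)^3 + 0.8*cos(a)^2 + 2.04*cos(a) + 1.83)^2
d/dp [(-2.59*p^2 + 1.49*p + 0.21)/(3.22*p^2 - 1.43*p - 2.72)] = (-1.0941*p^2 + 12.7372*p - 3.7525)/(10.3684*p^4 - 9.2092*p^3 - 15.4719*p^2 + 7.7792*p + 7.3984)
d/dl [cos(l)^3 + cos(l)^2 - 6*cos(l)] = (-3*cos(l)^2 - 2*cos(l) + 6)*sin(l)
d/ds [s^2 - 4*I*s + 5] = 2*s - 4*I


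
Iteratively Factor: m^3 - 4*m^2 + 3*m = (m - 3)*(m^2 - m) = (m - 3)*(m - 1)*(m)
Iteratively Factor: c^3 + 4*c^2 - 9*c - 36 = (c + 3)*(c^2 + c - 12) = (c - 3)*(c + 3)*(c + 4)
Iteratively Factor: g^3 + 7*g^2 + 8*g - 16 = (g + 4)*(g^2 + 3*g - 4) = (g + 4)^2*(g - 1)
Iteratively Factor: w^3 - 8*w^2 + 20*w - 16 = (w - 2)*(w^2 - 6*w + 8) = (w - 4)*(w - 2)*(w - 2)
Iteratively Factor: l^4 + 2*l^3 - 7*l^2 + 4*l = (l - 1)*(l^3 + 3*l^2 - 4*l) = (l - 1)^2*(l^2 + 4*l) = l*(l - 1)^2*(l + 4)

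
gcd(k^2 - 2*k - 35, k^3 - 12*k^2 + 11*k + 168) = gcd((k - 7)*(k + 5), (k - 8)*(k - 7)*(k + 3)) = k - 7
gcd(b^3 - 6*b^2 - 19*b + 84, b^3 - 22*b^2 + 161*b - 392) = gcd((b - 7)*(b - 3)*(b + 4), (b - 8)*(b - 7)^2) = b - 7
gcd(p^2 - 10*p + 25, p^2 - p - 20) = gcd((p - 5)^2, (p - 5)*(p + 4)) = p - 5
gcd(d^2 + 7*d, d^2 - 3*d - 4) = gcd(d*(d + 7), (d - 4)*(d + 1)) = 1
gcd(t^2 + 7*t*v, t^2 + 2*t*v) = t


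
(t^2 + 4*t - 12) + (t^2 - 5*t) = 2*t^2 - t - 12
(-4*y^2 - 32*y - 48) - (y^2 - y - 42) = -5*y^2 - 31*y - 6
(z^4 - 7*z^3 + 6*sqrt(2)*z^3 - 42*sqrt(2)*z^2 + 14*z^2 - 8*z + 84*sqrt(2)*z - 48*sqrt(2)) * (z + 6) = z^5 - z^4 + 6*sqrt(2)*z^4 - 28*z^3 - 6*sqrt(2)*z^3 - 168*sqrt(2)*z^2 + 76*z^2 - 48*z + 456*sqrt(2)*z - 288*sqrt(2)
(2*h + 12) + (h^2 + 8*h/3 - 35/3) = h^2 + 14*h/3 + 1/3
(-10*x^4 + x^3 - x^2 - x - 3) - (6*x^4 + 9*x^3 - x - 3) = -16*x^4 - 8*x^3 - x^2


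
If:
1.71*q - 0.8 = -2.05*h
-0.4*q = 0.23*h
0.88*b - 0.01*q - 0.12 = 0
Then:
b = 0.13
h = 0.75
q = -0.43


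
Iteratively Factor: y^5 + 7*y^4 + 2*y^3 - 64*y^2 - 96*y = (y + 4)*(y^4 + 3*y^3 - 10*y^2 - 24*y) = (y + 2)*(y + 4)*(y^3 + y^2 - 12*y) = (y - 3)*(y + 2)*(y + 4)*(y^2 + 4*y) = y*(y - 3)*(y + 2)*(y + 4)*(y + 4)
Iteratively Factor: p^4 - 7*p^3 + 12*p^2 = (p)*(p^3 - 7*p^2 + 12*p) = p*(p - 4)*(p^2 - 3*p) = p*(p - 4)*(p - 3)*(p)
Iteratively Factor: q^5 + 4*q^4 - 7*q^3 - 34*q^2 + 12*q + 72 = (q - 2)*(q^4 + 6*q^3 + 5*q^2 - 24*q - 36) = (q - 2)*(q + 3)*(q^3 + 3*q^2 - 4*q - 12) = (q - 2)*(q + 2)*(q + 3)*(q^2 + q - 6) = (q - 2)^2*(q + 2)*(q + 3)*(q + 3)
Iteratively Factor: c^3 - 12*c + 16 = (c + 4)*(c^2 - 4*c + 4) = (c - 2)*(c + 4)*(c - 2)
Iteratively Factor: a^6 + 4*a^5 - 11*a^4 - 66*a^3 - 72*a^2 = (a - 4)*(a^5 + 8*a^4 + 21*a^3 + 18*a^2) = (a - 4)*(a + 2)*(a^4 + 6*a^3 + 9*a^2) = (a - 4)*(a + 2)*(a + 3)*(a^3 + 3*a^2) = a*(a - 4)*(a + 2)*(a + 3)*(a^2 + 3*a) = a^2*(a - 4)*(a + 2)*(a + 3)*(a + 3)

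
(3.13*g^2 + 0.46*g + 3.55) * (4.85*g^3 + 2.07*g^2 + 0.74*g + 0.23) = 15.1805*g^5 + 8.7101*g^4 + 20.4859*g^3 + 8.4088*g^2 + 2.7328*g + 0.8165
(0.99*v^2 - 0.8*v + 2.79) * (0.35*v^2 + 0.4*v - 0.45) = 0.3465*v^4 + 0.116*v^3 + 0.211*v^2 + 1.476*v - 1.2555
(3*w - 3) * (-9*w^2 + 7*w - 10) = -27*w^3 + 48*w^2 - 51*w + 30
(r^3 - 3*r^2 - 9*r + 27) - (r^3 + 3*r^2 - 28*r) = -6*r^2 + 19*r + 27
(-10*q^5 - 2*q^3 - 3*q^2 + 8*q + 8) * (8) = -80*q^5 - 16*q^3 - 24*q^2 + 64*q + 64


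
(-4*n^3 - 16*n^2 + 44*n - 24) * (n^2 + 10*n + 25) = -4*n^5 - 56*n^4 - 216*n^3 + 16*n^2 + 860*n - 600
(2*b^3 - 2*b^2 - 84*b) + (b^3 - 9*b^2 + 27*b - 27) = 3*b^3 - 11*b^2 - 57*b - 27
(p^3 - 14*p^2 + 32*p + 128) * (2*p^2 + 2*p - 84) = 2*p^5 - 26*p^4 - 48*p^3 + 1496*p^2 - 2432*p - 10752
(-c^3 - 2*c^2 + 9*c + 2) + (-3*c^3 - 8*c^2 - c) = -4*c^3 - 10*c^2 + 8*c + 2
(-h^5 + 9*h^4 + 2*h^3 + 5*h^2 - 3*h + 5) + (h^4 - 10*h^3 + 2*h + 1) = -h^5 + 10*h^4 - 8*h^3 + 5*h^2 - h + 6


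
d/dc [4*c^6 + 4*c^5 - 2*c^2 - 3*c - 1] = 24*c^5 + 20*c^4 - 4*c - 3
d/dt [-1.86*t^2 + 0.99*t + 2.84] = 0.99 - 3.72*t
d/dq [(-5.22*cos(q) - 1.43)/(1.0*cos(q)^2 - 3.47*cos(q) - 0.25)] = (-5.22*cos(q)^2 - 2.86*cos(q) + 3.6571)*sin(q)/(1.0*cos(q)^4 - 6.94*cos(q)^3 + 11.5409*cos(q)^2 + 1.735*cos(q) + 0.0625)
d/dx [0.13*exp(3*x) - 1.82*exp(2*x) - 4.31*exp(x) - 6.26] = (0.39*exp(2*x) - 3.64*exp(x) - 4.31)*exp(x)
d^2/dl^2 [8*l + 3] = 0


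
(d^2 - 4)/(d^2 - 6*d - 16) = (d - 2)/(d - 8)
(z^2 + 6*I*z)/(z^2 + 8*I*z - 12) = z/(z + 2*I)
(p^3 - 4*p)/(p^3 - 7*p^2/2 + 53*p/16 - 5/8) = 16*p*(p + 2)/(16*p^2 - 24*p + 5)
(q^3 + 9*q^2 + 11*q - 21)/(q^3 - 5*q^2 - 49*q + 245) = (q^2 + 2*q - 3)/(q^2 - 12*q + 35)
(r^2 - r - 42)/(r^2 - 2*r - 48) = (r - 7)/(r - 8)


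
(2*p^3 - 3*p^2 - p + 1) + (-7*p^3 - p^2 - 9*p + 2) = -5*p^3 - 4*p^2 - 10*p + 3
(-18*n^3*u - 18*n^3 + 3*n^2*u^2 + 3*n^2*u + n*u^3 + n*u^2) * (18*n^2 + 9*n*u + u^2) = -324*n^5*u - 324*n^5 - 108*n^4*u^2 - 108*n^4*u + 27*n^3*u^3 + 27*n^3*u^2 + 12*n^2*u^4 + 12*n^2*u^3 + n*u^5 + n*u^4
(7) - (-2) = 9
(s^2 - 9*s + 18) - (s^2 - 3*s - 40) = 58 - 6*s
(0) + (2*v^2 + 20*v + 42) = 2*v^2 + 20*v + 42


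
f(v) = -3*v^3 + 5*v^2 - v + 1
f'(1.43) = -5.10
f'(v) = -9*v^2 + 10*v - 1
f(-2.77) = 105.90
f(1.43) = 1.02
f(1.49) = 0.69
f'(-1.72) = -44.83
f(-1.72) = 32.78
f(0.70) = 1.72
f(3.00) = -38.00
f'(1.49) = -6.08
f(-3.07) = 138.00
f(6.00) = -473.00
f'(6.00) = -265.00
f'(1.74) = -10.85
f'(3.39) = -70.53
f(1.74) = -1.41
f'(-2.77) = -97.76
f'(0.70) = 1.59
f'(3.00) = -52.00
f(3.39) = -61.80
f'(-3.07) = -116.52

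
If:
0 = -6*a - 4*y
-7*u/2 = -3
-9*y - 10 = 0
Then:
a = 20/27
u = 6/7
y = -10/9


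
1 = 1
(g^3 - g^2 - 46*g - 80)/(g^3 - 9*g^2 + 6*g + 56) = (g^2 - 3*g - 40)/(g^2 - 11*g + 28)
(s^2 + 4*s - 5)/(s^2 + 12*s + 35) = (s - 1)/(s + 7)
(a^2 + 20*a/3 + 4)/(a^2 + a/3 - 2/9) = 3*(a + 6)/(3*a - 1)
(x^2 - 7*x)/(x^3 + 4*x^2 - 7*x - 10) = x*(x - 7)/(x^3 + 4*x^2 - 7*x - 10)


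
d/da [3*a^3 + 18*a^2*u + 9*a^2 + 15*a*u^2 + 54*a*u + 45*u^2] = 9*a^2 + 36*a*u + 18*a + 15*u^2 + 54*u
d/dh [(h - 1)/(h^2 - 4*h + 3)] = -1/(h^2 - 6*h + 9)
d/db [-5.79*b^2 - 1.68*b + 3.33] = -11.58*b - 1.68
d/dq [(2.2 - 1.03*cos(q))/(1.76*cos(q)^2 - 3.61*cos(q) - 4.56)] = (-1.8128*cos(q)^2 + 7.744*cos(q) - 12.6388)*sin(q)/(3.0976*cos(q)^4 - 12.7072*cos(q)^3 - 3.0191*cos(q)^2 + 32.9232*cos(q) + 20.7936)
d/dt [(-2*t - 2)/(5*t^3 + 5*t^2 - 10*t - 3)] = 2*(10*t^3 + 20*t^2 + 10*t - 7)/(25*t^6 + 50*t^5 - 75*t^4 - 130*t^3 + 70*t^2 + 60*t + 9)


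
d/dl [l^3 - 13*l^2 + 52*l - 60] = 3*l^2 - 26*l + 52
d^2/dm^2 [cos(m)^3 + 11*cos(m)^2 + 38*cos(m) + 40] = -155*cos(m)/4 - 22*cos(2*m) - 9*cos(3*m)/4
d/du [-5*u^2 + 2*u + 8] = 2 - 10*u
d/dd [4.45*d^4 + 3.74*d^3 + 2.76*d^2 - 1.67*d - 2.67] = 17.8*d^3 + 11.22*d^2 + 5.52*d - 1.67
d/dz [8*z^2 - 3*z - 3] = 16*z - 3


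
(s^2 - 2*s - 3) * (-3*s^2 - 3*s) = -3*s^4 + 3*s^3 + 15*s^2 + 9*s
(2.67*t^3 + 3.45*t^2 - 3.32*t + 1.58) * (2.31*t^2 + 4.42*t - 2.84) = 6.1677*t^5 + 19.7709*t^4 - 0.00299999999999923*t^3 - 20.8226*t^2 + 16.4124*t - 4.4872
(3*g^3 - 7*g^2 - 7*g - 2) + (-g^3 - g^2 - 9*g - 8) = 2*g^3 - 8*g^2 - 16*g - 10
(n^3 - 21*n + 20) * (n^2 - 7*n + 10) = n^5 - 7*n^4 - 11*n^3 + 167*n^2 - 350*n + 200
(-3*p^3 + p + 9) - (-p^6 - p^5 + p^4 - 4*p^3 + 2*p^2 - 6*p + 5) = p^6 + p^5 - p^4 + p^3 - 2*p^2 + 7*p + 4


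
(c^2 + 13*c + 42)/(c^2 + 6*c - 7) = (c + 6)/(c - 1)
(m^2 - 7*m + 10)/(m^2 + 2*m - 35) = (m - 2)/(m + 7)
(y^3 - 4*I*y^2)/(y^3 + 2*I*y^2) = (y - 4*I)/(y + 2*I)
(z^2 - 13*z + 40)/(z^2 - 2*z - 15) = (z - 8)/(z + 3)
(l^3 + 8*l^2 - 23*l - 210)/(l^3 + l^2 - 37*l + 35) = (l + 6)/(l - 1)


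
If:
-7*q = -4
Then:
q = 4/7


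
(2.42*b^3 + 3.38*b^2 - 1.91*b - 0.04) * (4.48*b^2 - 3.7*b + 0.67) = 10.8416*b^5 + 6.1884*b^4 - 19.4414*b^3 + 9.1524*b^2 - 1.1317*b - 0.0268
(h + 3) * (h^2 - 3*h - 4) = h^3 - 13*h - 12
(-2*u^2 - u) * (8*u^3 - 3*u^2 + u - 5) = -16*u^5 - 2*u^4 + u^3 + 9*u^2 + 5*u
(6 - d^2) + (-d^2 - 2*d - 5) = -2*d^2 - 2*d + 1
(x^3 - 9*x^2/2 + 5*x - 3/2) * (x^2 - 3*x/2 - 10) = x^5 - 6*x^4 + 7*x^3/4 + 36*x^2 - 191*x/4 + 15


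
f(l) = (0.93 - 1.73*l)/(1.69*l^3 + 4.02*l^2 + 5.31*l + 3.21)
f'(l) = (0.93 - 1.73*l)*(-5.07*l^2 - 8.04*l - 5.31)/(1.69*l^3 + 4.02*l^2 + 5.31*l + 3.21)^2 - 1.73/(1.69*l^3 + 4.02*l^2 + 5.31*l + 3.21) = (5.8474*l^3 + 2.2395*l^2 - 7.4772*l - 10.4916)/(2.8561*l^6 + 13.5876*l^5 + 34.1082*l^4 + 53.5422*l^3 + 54.0045*l^2 + 34.0902*l + 10.3041)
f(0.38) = 0.05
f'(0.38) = -0.36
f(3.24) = -0.04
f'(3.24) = 0.01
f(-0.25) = 0.65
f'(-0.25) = -1.93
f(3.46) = -0.04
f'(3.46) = 0.01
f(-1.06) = 32.34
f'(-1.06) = -960.46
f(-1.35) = -4.13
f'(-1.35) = -17.15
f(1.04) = -0.06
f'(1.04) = -0.04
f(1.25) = -0.06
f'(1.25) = -0.01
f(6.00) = -0.02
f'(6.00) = 0.00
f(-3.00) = -0.28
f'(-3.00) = -0.26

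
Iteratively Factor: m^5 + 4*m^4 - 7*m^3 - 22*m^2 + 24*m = (m - 1)*(m^4 + 5*m^3 - 2*m^2 - 24*m) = (m - 1)*(m + 3)*(m^3 + 2*m^2 - 8*m) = (m - 2)*(m - 1)*(m + 3)*(m^2 + 4*m) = m*(m - 2)*(m - 1)*(m + 3)*(m + 4)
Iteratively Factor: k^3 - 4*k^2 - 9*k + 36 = (k - 3)*(k^2 - k - 12) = (k - 3)*(k + 3)*(k - 4)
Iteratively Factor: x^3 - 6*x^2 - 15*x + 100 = (x + 4)*(x^2 - 10*x + 25) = (x - 5)*(x + 4)*(x - 5)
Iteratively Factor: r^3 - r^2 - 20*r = (r + 4)*(r^2 - 5*r) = (r - 5)*(r + 4)*(r)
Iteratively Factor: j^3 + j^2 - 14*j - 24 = (j + 2)*(j^2 - j - 12) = (j - 4)*(j + 2)*(j + 3)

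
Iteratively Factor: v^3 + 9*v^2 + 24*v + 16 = (v + 1)*(v^2 + 8*v + 16) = (v + 1)*(v + 4)*(v + 4)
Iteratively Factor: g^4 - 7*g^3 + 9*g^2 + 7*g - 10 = (g - 5)*(g^3 - 2*g^2 - g + 2) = (g - 5)*(g - 1)*(g^2 - g - 2) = (g - 5)*(g - 1)*(g + 1)*(g - 2)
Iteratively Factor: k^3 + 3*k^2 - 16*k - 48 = (k + 3)*(k^2 - 16) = (k - 4)*(k + 3)*(k + 4)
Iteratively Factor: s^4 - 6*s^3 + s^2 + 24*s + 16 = (s + 1)*(s^3 - 7*s^2 + 8*s + 16) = (s - 4)*(s + 1)*(s^2 - 3*s - 4) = (s - 4)*(s + 1)^2*(s - 4)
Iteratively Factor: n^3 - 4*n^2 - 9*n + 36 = (n - 3)*(n^2 - n - 12) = (n - 4)*(n - 3)*(n + 3)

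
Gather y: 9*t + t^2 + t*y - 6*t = t^2 + t*y + 3*t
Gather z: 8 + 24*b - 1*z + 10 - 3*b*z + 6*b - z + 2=30*b + z*(-3*b - 2) + 20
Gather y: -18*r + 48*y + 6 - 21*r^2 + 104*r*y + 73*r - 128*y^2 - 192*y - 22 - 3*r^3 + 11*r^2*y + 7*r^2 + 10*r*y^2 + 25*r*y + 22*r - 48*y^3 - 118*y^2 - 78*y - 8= -3*r^3 - 14*r^2 + 77*r - 48*y^3 + y^2*(10*r - 246) + y*(11*r^2 + 129*r - 222) - 24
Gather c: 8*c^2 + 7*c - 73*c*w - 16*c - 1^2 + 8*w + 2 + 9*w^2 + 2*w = 8*c^2 + c*(-73*w - 9) + 9*w^2 + 10*w + 1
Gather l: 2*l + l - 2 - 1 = 3*l - 3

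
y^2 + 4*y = y*(y + 4)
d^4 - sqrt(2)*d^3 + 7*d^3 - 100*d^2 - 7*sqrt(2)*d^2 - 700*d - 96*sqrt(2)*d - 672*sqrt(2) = (d + 7)*(d - 8*sqrt(2))*(d + sqrt(2))*(d + 6*sqrt(2))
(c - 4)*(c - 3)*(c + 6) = c^3 - c^2 - 30*c + 72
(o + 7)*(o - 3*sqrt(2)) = o^2 - 3*sqrt(2)*o + 7*o - 21*sqrt(2)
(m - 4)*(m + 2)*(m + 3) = m^3 + m^2 - 14*m - 24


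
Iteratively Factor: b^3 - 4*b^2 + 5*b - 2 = (b - 2)*(b^2 - 2*b + 1) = (b - 2)*(b - 1)*(b - 1)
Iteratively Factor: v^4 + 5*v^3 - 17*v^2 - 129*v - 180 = (v - 5)*(v^3 + 10*v^2 + 33*v + 36) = (v - 5)*(v + 3)*(v^2 + 7*v + 12) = (v - 5)*(v + 3)*(v + 4)*(v + 3)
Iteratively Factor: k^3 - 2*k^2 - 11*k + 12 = (k - 4)*(k^2 + 2*k - 3) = (k - 4)*(k + 3)*(k - 1)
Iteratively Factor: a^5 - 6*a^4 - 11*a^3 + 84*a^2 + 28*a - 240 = (a - 4)*(a^4 - 2*a^3 - 19*a^2 + 8*a + 60) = (a - 4)*(a + 2)*(a^3 - 4*a^2 - 11*a + 30) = (a - 4)*(a - 2)*(a + 2)*(a^2 - 2*a - 15) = (a - 5)*(a - 4)*(a - 2)*(a + 2)*(a + 3)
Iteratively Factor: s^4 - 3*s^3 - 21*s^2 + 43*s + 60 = (s - 3)*(s^3 - 21*s - 20) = (s - 3)*(s + 4)*(s^2 - 4*s - 5) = (s - 3)*(s + 1)*(s + 4)*(s - 5)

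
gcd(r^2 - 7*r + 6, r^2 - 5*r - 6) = r - 6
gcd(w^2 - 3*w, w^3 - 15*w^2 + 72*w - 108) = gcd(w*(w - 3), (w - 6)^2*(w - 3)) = w - 3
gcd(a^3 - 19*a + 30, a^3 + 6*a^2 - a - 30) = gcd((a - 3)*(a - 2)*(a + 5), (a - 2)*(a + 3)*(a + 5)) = a^2 + 3*a - 10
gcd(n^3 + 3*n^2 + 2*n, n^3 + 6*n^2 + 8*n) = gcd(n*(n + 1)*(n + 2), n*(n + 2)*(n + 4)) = n^2 + 2*n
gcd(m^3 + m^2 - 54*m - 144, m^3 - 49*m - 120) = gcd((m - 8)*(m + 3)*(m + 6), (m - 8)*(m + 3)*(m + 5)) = m^2 - 5*m - 24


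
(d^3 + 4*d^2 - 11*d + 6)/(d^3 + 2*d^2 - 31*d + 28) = (d^2 + 5*d - 6)/(d^2 + 3*d - 28)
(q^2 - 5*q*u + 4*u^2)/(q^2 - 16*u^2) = (q - u)/(q + 4*u)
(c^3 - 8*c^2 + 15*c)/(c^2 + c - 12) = c*(c - 5)/(c + 4)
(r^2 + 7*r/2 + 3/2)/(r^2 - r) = (2*r^2 + 7*r + 3)/(2*r*(r - 1))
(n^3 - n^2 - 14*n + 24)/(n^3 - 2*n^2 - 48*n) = (-n^3 + n^2 + 14*n - 24)/(n*(-n^2 + 2*n + 48))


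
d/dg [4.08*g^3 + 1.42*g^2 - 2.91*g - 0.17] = 12.24*g^2 + 2.84*g - 2.91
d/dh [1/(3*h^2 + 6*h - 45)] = 2*(-h - 1)/(3*(h^2 + 2*h - 15)^2)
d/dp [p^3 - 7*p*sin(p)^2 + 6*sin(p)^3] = 3*p^2 - 7*p*sin(2*p) + 18*sin(p)^2*cos(p) - 7*sin(p)^2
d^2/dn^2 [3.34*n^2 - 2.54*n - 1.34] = 6.68000000000000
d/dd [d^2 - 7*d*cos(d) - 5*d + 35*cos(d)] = 7*d*sin(d) + 2*d - 35*sin(d) - 7*cos(d) - 5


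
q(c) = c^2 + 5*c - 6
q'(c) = 2*c + 5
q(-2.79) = -12.17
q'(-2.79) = -0.58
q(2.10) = 8.91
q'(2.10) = 9.20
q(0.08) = -5.59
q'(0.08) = 5.16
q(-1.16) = -10.45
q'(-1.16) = 2.68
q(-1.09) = -10.26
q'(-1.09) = 2.82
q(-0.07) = -6.35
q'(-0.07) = 4.86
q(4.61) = 38.30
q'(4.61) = 14.22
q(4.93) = 42.95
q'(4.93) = 14.86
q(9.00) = 120.00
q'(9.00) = 23.00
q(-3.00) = -12.00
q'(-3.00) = -1.00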